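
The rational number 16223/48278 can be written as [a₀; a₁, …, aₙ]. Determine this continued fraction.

Apply division with remainder until the remainder is 0:
⌊16223/48278⌋ = 0, remainder 16223
⌊48278/16223⌋ = 2, remainder 15832
⌊16223/15832⌋ = 1, remainder 391
⌊15832/391⌋ = 40, remainder 192
⌊391/192⌋ = 2, remainder 7
⌊192/7⌋ = 27, remainder 3
⌊7/3⌋ = 2, remainder 1
⌊3/1⌋ = 3, remainder 0

[0; 2, 1, 40, 2, 27, 2, 3]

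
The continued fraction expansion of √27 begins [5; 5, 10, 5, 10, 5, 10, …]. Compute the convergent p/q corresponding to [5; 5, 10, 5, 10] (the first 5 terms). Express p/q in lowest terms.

13775/2651

Start with 10.
5 + 1/(10/1) = 5 + 1/10 = 51/10
10 + 1/(51/10) = 10 + 10/51 = 520/51
5 + 1/(520/51) = 5 + 51/520 = 2651/520
5 + 1/(2651/520) = 5 + 520/2651 = 13775/2651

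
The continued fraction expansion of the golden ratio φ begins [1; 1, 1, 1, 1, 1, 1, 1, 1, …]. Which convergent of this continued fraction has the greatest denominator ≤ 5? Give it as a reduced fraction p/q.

8/5

a_0 = 1: 1/1  (≤ bound)
a_1 = 1: 2/1  (≤ bound)
a_2 = 1: 3/2  (≤ bound)
a_3 = 1: 5/3  (≤ bound)
a_4 = 1: 8/5  (≤ bound)
a_5 = 1: 13/8  (> 5, stop)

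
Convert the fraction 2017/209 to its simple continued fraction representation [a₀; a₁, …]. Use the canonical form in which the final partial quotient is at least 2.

⌊2017/209⌋ = 9, remainder 136
⌊209/136⌋ = 1, remainder 73
⌊136/73⌋ = 1, remainder 63
⌊73/63⌋ = 1, remainder 10
⌊63/10⌋ = 6, remainder 3
⌊10/3⌋ = 3, remainder 1
⌊3/1⌋ = 3, remainder 0

[9; 1, 1, 1, 6, 3, 3]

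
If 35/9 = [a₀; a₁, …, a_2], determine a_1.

35 = 3·9 + 8, so a_0 = 3
9 = 1·8 + 1, so a_1 = 1

1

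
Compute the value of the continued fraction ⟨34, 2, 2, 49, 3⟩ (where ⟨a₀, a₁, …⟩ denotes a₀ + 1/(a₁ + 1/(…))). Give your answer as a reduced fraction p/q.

Start with 3.
49 + 1/(3/1) = 49 + 1/3 = 148/3
2 + 1/(148/3) = 2 + 3/148 = 299/148
2 + 1/(299/148) = 2 + 148/299 = 746/299
34 + 1/(746/299) = 34 + 299/746 = 25663/746

25663/746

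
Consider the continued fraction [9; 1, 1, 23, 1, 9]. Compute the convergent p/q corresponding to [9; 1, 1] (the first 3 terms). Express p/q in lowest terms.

19/2

Compute successive convergents:
a_0 = 9: 9/1
a_1 = 1: 10/1
a_2 = 1: 19/2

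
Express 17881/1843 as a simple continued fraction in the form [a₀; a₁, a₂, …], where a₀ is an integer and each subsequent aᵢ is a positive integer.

[9; 1, 2, 2, 1, 4, 39]

Run the Euclidean algorithm, recording each quotient:
⌊17881/1843⌋ = 9, remainder 1294
⌊1843/1294⌋ = 1, remainder 549
⌊1294/549⌋ = 2, remainder 196
⌊549/196⌋ = 2, remainder 157
⌊196/157⌋ = 1, remainder 39
⌊157/39⌋ = 4, remainder 1
⌊39/1⌋ = 39, remainder 0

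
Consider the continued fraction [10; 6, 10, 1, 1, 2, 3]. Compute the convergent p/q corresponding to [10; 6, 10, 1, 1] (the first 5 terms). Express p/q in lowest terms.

Work from the innermost term outward:
Start with 1.
1 + 1/(1/1) = 1 + 1/1 = 2/1
10 + 1/(2/1) = 10 + 1/2 = 21/2
6 + 1/(21/2) = 6 + 2/21 = 128/21
10 + 1/(128/21) = 10 + 21/128 = 1301/128

1301/128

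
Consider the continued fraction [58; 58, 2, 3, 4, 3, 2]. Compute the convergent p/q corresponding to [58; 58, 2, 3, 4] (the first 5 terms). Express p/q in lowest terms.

101704/1753

Compute successive convergents:
a_0 = 58: 58/1
a_1 = 58: 3365/58
a_2 = 2: 6788/117
a_3 = 3: 23729/409
a_4 = 4: 101704/1753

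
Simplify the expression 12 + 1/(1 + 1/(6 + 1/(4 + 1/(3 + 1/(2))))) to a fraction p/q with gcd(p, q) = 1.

Start with 2.
3 + 1/(2/1) = 3 + 1/2 = 7/2
4 + 1/(7/2) = 4 + 2/7 = 30/7
6 + 1/(30/7) = 6 + 7/30 = 187/30
1 + 1/(187/30) = 1 + 30/187 = 217/187
12 + 1/(217/187) = 12 + 187/217 = 2791/217

2791/217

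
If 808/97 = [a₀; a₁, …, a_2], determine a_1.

⌊808/97⌋ = 8, remainder 32
⌊97/32⌋ = 3, remainder 1

3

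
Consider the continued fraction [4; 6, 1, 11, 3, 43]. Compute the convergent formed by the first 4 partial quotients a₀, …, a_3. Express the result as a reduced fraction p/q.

Start with 11.
1 + 1/(11/1) = 1 + 1/11 = 12/11
6 + 1/(12/11) = 6 + 11/12 = 83/12
4 + 1/(83/12) = 4 + 12/83 = 344/83

344/83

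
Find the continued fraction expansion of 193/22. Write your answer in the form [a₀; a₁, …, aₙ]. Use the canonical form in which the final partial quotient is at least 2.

193 = 8·22 + 17, so a_0 = 8
22 = 1·17 + 5, so a_1 = 1
17 = 3·5 + 2, so a_2 = 3
5 = 2·2 + 1, so a_3 = 2
2 = 2·1 + 0, so a_4 = 2

[8; 1, 3, 2, 2]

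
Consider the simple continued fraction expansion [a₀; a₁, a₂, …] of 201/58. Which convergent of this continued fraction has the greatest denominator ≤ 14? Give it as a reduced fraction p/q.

a_0 = 3: 3/1  (≤ bound)
a_1 = 2: 7/2  (≤ bound)
a_2 = 6: 45/13  (≤ bound)
a_3 = 1: 52/15  (> 14, stop)

45/13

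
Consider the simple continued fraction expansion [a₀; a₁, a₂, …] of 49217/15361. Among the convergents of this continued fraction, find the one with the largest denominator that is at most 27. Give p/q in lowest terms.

a_0 = 3: 3/1  (≤ bound)
a_1 = 4: 13/4  (≤ bound)
a_2 = 1: 16/5  (≤ bound)
a_3 = 9: 157/49  (> 27, stop)

16/5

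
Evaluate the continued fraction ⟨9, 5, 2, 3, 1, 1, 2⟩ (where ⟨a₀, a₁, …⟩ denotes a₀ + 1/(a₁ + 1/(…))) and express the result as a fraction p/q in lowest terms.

Compute successive convergents:
a_0 = 9: 9/1
a_1 = 5: 46/5
a_2 = 2: 101/11
a_3 = 3: 349/38
a_4 = 1: 450/49
a_5 = 1: 799/87
a_6 = 2: 2048/223

2048/223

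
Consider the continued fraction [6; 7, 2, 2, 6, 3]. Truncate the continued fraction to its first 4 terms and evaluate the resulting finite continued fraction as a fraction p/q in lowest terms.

Collapse the nested fraction from the inside out:
Start with 2.
2 + 1/(2/1) = 2 + 1/2 = 5/2
7 + 1/(5/2) = 7 + 2/5 = 37/5
6 + 1/(37/5) = 6 + 5/37 = 227/37

227/37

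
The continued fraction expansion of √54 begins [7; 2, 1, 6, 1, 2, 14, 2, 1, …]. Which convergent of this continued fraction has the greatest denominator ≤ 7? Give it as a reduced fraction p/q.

a_0 = 7: 7/1  (≤ bound)
a_1 = 2: 15/2  (≤ bound)
a_2 = 1: 22/3  (≤ bound)
a_3 = 6: 147/20  (> 7, stop)

22/3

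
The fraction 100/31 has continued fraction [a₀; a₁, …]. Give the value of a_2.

2

100 ÷ 31 → quotient 3, remainder 7
31 ÷ 7 → quotient 4, remainder 3
7 ÷ 3 → quotient 2, remainder 1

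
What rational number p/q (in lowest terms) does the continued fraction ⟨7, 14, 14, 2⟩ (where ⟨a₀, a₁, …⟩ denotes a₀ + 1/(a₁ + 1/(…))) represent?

2885/408

a_0 = 7: 7/1
a_1 = 14: 99/14
a_2 = 14: 1393/197
a_3 = 2: 2885/408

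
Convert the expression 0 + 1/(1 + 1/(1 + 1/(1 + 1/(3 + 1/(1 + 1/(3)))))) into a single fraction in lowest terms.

34/53

Start with 3.
1 + 1/(3/1) = 1 + 1/3 = 4/3
3 + 1/(4/3) = 3 + 3/4 = 15/4
1 + 1/(15/4) = 1 + 4/15 = 19/15
1 + 1/(19/15) = 1 + 15/19 = 34/19
1 + 1/(34/19) = 1 + 19/34 = 53/34
0 + 1/(53/34) = 0 + 34/53 = 34/53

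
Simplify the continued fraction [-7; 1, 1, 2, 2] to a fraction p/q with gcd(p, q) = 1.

-77/12

Start with 2.
2 + 1/(2/1) = 2 + 1/2 = 5/2
1 + 1/(5/2) = 1 + 2/5 = 7/5
1 + 1/(7/5) = 1 + 5/7 = 12/7
-7 + 1/(12/7) = -7 + 7/12 = -77/12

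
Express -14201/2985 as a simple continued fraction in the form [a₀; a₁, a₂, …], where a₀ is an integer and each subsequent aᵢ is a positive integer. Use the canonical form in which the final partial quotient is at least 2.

[-5; 4, 8, 7, 2, 2, 2]

Apply division with remainder until the remainder is 0:
⌊-14201/2985⌋ = -5, remainder 724
⌊2985/724⌋ = 4, remainder 89
⌊724/89⌋ = 8, remainder 12
⌊89/12⌋ = 7, remainder 5
⌊12/5⌋ = 2, remainder 2
⌊5/2⌋ = 2, remainder 1
⌊2/1⌋ = 2, remainder 0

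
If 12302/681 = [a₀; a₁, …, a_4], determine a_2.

Apply division with remainder until the remainder is 0:
12302 ÷ 681 → quotient 18, remainder 44
681 ÷ 44 → quotient 15, remainder 21
44 ÷ 21 → quotient 2, remainder 2

2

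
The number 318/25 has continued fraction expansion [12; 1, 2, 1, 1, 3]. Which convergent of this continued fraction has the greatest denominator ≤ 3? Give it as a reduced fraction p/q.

38/3

List convergents until the denominator exceeds the bound:
a_0 = 12: 12/1  (≤ bound)
a_1 = 1: 13/1  (≤ bound)
a_2 = 2: 38/3  (≤ bound)
a_3 = 1: 51/4  (> 3, stop)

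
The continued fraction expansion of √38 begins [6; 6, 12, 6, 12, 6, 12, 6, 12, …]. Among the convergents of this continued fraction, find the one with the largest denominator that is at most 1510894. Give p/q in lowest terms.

2463306/399601

List convergents until the denominator exceeds the bound:
a_0 = 6: 6/1  (≤ bound)
a_1 = 6: 37/6  (≤ bound)
a_2 = 12: 450/73  (≤ bound)
a_3 = 6: 2737/444  (≤ bound)
a_4 = 12: 33294/5401  (≤ bound)
a_5 = 6: 202501/32850  (≤ bound)
a_6 = 12: 2463306/399601  (≤ bound)
a_7 = 6: 14982337/2430456  (> 1510894, stop)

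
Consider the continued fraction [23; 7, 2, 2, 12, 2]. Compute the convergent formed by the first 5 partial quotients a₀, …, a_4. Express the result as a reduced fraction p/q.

10619/459

Start with 12.
2 + 1/(12/1) = 2 + 1/12 = 25/12
2 + 1/(25/12) = 2 + 12/25 = 62/25
7 + 1/(62/25) = 7 + 25/62 = 459/62
23 + 1/(459/62) = 23 + 62/459 = 10619/459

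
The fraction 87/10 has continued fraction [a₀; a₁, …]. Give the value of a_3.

3

87 ÷ 10 → quotient 8, remainder 7
10 ÷ 7 → quotient 1, remainder 3
7 ÷ 3 → quotient 2, remainder 1
3 ÷ 1 → quotient 3, remainder 0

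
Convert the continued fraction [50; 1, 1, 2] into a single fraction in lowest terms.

253/5

Collapse the nested fraction from the inside out:
Start with 2.
1 + 1/(2/1) = 1 + 1/2 = 3/2
1 + 1/(3/2) = 1 + 2/3 = 5/3
50 + 1/(5/3) = 50 + 3/5 = 253/5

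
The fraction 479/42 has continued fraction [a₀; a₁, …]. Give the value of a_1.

Apply division with remainder until the remainder is 0:
479 ÷ 42 → quotient 11, remainder 17
42 ÷ 17 → quotient 2, remainder 8

2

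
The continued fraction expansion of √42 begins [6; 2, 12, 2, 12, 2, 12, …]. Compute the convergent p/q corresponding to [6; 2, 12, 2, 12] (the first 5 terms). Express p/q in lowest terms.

4206/649

Use the convergent recurrence hₖ = aₖ·hₖ₋₁ + hₖ₋₂ (and likewise for the denominators kₖ):
a_0 = 6: 6/1
a_1 = 2: 13/2
a_2 = 12: 162/25
a_3 = 2: 337/52
a_4 = 12: 4206/649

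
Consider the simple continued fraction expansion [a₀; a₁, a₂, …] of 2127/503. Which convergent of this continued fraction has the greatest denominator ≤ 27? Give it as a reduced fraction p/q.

a_0 = 4: 4/1  (≤ bound)
a_1 = 4: 17/4  (≤ bound)
a_2 = 2: 38/9  (≤ bound)
a_3 = 1: 55/13  (≤ bound)
a_4 = 2: 148/35  (> 27, stop)

55/13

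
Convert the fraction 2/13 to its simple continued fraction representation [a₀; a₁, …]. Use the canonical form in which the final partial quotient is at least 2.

Run the Euclidean algorithm, recording each quotient:
2 = 0·13 + 2, so a_0 = 0
13 = 6·2 + 1, so a_1 = 6
2 = 2·1 + 0, so a_2 = 2

[0; 6, 2]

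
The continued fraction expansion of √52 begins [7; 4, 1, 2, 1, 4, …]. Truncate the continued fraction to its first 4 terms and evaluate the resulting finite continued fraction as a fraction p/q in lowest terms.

a_0 = 7: 7/1
a_1 = 4: 29/4
a_2 = 1: 36/5
a_3 = 2: 101/14

101/14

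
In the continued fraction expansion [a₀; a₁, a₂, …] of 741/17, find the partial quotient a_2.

⌊741/17⌋ = 43, remainder 10
⌊17/10⌋ = 1, remainder 7
⌊10/7⌋ = 1, remainder 3

1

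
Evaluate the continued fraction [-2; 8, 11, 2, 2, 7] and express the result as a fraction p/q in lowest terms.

-6404/3413

Start with 7.
2 + 1/(7/1) = 2 + 1/7 = 15/7
2 + 1/(15/7) = 2 + 7/15 = 37/15
11 + 1/(37/15) = 11 + 15/37 = 422/37
8 + 1/(422/37) = 8 + 37/422 = 3413/422
-2 + 1/(3413/422) = -2 + 422/3413 = -6404/3413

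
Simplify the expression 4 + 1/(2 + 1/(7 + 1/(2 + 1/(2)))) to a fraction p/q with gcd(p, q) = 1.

353/79

Build up convergents one term at a time:
a_0 = 4: 4/1
a_1 = 2: 9/2
a_2 = 7: 67/15
a_3 = 2: 143/32
a_4 = 2: 353/79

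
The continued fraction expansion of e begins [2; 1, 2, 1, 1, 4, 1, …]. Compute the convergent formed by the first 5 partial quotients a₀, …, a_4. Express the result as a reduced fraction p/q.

a_0 = 2: 2/1
a_1 = 1: 3/1
a_2 = 2: 8/3
a_3 = 1: 11/4
a_4 = 1: 19/7

19/7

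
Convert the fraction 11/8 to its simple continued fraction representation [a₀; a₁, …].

11 = 1·8 + 3, so a_0 = 1
8 = 2·3 + 2, so a_1 = 2
3 = 1·2 + 1, so a_2 = 1
2 = 2·1 + 0, so a_3 = 2

[1; 2, 1, 2]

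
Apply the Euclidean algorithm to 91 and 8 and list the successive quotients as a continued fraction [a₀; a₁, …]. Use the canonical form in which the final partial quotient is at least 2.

[11; 2, 1, 2]

Repeatedly divide and take the remainder:
91 = 11·8 + 3, so a_0 = 11
8 = 2·3 + 2, so a_1 = 2
3 = 1·2 + 1, so a_2 = 1
2 = 2·1 + 0, so a_3 = 2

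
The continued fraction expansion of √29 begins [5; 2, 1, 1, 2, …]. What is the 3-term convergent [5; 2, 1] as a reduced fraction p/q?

16/3

Start with 1.
2 + 1/(1/1) = 2 + 1/1 = 3/1
5 + 1/(3/1) = 5 + 1/3 = 16/3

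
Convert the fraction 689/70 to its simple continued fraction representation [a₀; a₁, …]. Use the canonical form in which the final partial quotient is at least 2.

Run the Euclidean algorithm, recording each quotient:
689 ÷ 70 → quotient 9, remainder 59
70 ÷ 59 → quotient 1, remainder 11
59 ÷ 11 → quotient 5, remainder 4
11 ÷ 4 → quotient 2, remainder 3
4 ÷ 3 → quotient 1, remainder 1
3 ÷ 1 → quotient 3, remainder 0

[9; 1, 5, 2, 1, 3]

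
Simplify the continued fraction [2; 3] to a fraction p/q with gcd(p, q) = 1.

7/3

a_0 = 2: 2/1
a_1 = 3: 7/3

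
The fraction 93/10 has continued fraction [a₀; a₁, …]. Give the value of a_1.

3

93 = 9·10 + 3, so a_0 = 9
10 = 3·3 + 1, so a_1 = 3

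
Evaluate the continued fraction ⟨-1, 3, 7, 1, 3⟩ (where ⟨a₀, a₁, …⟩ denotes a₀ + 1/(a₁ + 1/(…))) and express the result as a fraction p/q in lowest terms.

a_0 = -1: -1/1
a_1 = 3: -2/3
a_2 = 7: -15/22
a_3 = 1: -17/25
a_4 = 3: -66/97

-66/97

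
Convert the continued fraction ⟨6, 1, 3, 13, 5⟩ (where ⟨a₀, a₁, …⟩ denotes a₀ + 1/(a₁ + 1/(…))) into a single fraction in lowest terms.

1817/269

Start with 5.
13 + 1/(5/1) = 13 + 1/5 = 66/5
3 + 1/(66/5) = 3 + 5/66 = 203/66
1 + 1/(203/66) = 1 + 66/203 = 269/203
6 + 1/(269/203) = 6 + 203/269 = 1817/269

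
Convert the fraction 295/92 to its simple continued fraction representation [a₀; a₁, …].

Apply division with remainder until the remainder is 0:
⌊295/92⌋ = 3, remainder 19
⌊92/19⌋ = 4, remainder 16
⌊19/16⌋ = 1, remainder 3
⌊16/3⌋ = 5, remainder 1
⌊3/1⌋ = 3, remainder 0

[3; 4, 1, 5, 3]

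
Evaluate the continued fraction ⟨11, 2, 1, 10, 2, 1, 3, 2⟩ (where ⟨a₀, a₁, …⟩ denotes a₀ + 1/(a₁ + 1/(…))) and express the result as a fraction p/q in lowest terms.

9381/827

Compute successive convergents:
a_0 = 11: 11/1
a_1 = 2: 23/2
a_2 = 1: 34/3
a_3 = 10: 363/32
a_4 = 2: 760/67
a_5 = 1: 1123/99
a_6 = 3: 4129/364
a_7 = 2: 9381/827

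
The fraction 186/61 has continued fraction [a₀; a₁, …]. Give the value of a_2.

3

⌊186/61⌋ = 3, remainder 3
⌊61/3⌋ = 20, remainder 1
⌊3/1⌋ = 3, remainder 0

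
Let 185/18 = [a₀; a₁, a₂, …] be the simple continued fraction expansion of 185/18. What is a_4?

⌊185/18⌋ = 10, remainder 5
⌊18/5⌋ = 3, remainder 3
⌊5/3⌋ = 1, remainder 2
⌊3/2⌋ = 1, remainder 1
⌊2/1⌋ = 2, remainder 0

2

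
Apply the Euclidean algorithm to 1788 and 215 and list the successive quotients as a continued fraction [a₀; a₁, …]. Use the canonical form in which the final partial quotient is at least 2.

⌊1788/215⌋ = 8, remainder 68
⌊215/68⌋ = 3, remainder 11
⌊68/11⌋ = 6, remainder 2
⌊11/2⌋ = 5, remainder 1
⌊2/1⌋ = 2, remainder 0

[8; 3, 6, 5, 2]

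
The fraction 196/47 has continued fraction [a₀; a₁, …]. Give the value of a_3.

7

⌊196/47⌋ = 4, remainder 8
⌊47/8⌋ = 5, remainder 7
⌊8/7⌋ = 1, remainder 1
⌊7/1⌋ = 7, remainder 0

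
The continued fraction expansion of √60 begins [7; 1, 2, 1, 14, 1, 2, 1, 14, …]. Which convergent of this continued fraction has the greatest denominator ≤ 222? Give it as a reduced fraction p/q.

a_0 = 7: 7/1  (≤ bound)
a_1 = 1: 8/1  (≤ bound)
a_2 = 2: 23/3  (≤ bound)
a_3 = 1: 31/4  (≤ bound)
a_4 = 14: 457/59  (≤ bound)
a_5 = 1: 488/63  (≤ bound)
a_6 = 2: 1433/185  (≤ bound)
a_7 = 1: 1921/248  (> 222, stop)

1433/185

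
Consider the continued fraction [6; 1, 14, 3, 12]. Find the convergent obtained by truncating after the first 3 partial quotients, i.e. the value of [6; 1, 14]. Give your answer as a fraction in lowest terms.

104/15

Start with 14.
1 + 1/(14/1) = 1 + 1/14 = 15/14
6 + 1/(15/14) = 6 + 14/15 = 104/15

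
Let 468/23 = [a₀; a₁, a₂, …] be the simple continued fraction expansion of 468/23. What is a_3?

7

Repeatedly divide and take the remainder:
468 ÷ 23 → quotient 20, remainder 8
23 ÷ 8 → quotient 2, remainder 7
8 ÷ 7 → quotient 1, remainder 1
7 ÷ 1 → quotient 7, remainder 0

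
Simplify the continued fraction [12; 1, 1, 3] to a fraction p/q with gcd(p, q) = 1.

88/7

a_0 = 12: 12/1
a_1 = 1: 13/1
a_2 = 1: 25/2
a_3 = 3: 88/7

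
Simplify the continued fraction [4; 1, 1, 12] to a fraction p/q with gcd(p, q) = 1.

113/25

Build up convergents one term at a time:
a_0 = 4: 4/1
a_1 = 1: 5/1
a_2 = 1: 9/2
a_3 = 12: 113/25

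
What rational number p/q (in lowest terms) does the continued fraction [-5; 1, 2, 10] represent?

Build up convergents one term at a time:
a_0 = -5: -5/1
a_1 = 1: -4/1
a_2 = 2: -13/3
a_3 = 10: -134/31

-134/31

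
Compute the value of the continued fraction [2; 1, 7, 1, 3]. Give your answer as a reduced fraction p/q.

Collapse the nested fraction from the inside out:
Start with 3.
1 + 1/(3/1) = 1 + 1/3 = 4/3
7 + 1/(4/3) = 7 + 3/4 = 31/4
1 + 1/(31/4) = 1 + 4/31 = 35/31
2 + 1/(35/31) = 2 + 31/35 = 101/35

101/35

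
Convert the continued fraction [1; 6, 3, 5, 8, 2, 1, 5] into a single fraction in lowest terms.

Use the convergent recurrence hₖ = aₖ·hₖ₋₁ + hₖ₋₂ (and likewise for the denominators kₖ):
a_0 = 1: 1/1
a_1 = 6: 7/6
a_2 = 3: 22/19
a_3 = 5: 117/101
a_4 = 8: 958/827
a_5 = 2: 2033/1755
a_6 = 1: 2991/2582
a_7 = 5: 16988/14665

16988/14665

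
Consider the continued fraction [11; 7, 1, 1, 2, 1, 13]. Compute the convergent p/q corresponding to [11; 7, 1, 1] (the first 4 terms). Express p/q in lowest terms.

167/15

a_0 = 11: 11/1
a_1 = 7: 78/7
a_2 = 1: 89/8
a_3 = 1: 167/15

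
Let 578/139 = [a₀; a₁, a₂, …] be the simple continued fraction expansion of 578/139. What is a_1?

6

Run the Euclidean algorithm, recording each quotient:
578 = 4·139 + 22, so a_0 = 4
139 = 6·22 + 7, so a_1 = 6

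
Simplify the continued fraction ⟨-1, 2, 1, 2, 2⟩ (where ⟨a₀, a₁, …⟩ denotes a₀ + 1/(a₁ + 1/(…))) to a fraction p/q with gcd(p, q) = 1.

a_0 = -1: -1/1
a_1 = 2: -1/2
a_2 = 1: -2/3
a_3 = 2: -5/8
a_4 = 2: -12/19

-12/19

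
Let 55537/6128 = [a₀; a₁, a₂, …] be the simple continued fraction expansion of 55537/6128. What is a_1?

Repeatedly divide and take the remainder:
⌊55537/6128⌋ = 9, remainder 385
⌊6128/385⌋ = 15, remainder 353

15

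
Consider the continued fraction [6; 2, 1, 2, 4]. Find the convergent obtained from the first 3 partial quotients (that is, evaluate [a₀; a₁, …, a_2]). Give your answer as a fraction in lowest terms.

19/3

Start with 1.
2 + 1/(1/1) = 2 + 1/1 = 3/1
6 + 1/(3/1) = 6 + 1/3 = 19/3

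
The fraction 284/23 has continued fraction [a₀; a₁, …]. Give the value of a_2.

284 ÷ 23 → quotient 12, remainder 8
23 ÷ 8 → quotient 2, remainder 7
8 ÷ 7 → quotient 1, remainder 1

1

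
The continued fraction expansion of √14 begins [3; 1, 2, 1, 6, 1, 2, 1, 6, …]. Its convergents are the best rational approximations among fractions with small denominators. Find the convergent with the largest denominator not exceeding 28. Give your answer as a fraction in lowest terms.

List convergents until the denominator exceeds the bound:
a_0 = 3: 3/1  (≤ bound)
a_1 = 1: 4/1  (≤ bound)
a_2 = 2: 11/3  (≤ bound)
a_3 = 1: 15/4  (≤ bound)
a_4 = 6: 101/27  (≤ bound)
a_5 = 1: 116/31  (> 28, stop)

101/27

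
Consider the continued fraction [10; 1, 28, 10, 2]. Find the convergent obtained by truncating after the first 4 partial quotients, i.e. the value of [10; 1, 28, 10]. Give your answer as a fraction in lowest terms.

a_0 = 10: 10/1
a_1 = 1: 11/1
a_2 = 28: 318/29
a_3 = 10: 3191/291

3191/291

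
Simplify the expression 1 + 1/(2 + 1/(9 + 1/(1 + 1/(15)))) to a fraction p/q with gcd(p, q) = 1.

Work from the innermost term outward:
Start with 15.
1 + 1/(15/1) = 1 + 1/15 = 16/15
9 + 1/(16/15) = 9 + 15/16 = 159/16
2 + 1/(159/16) = 2 + 16/159 = 334/159
1 + 1/(334/159) = 1 + 159/334 = 493/334

493/334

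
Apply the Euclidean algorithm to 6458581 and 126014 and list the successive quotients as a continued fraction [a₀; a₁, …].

[51; 3, 1, 20, 1, 11, 60, 2]

Run the Euclidean algorithm, recording each quotient:
⌊6458581/126014⌋ = 51, remainder 31867
⌊126014/31867⌋ = 3, remainder 30413
⌊31867/30413⌋ = 1, remainder 1454
⌊30413/1454⌋ = 20, remainder 1333
⌊1454/1333⌋ = 1, remainder 121
⌊1333/121⌋ = 11, remainder 2
⌊121/2⌋ = 60, remainder 1
⌊2/1⌋ = 2, remainder 0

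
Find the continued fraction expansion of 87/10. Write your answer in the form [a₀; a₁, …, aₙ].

Repeatedly divide and take the remainder:
⌊87/10⌋ = 8, remainder 7
⌊10/7⌋ = 1, remainder 3
⌊7/3⌋ = 2, remainder 1
⌊3/1⌋ = 3, remainder 0

[8; 1, 2, 3]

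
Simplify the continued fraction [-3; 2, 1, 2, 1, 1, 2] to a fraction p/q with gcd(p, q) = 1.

Collapse the nested fraction from the inside out:
Start with 2.
1 + 1/(2/1) = 1 + 1/2 = 3/2
1 + 1/(3/2) = 1 + 2/3 = 5/3
2 + 1/(5/3) = 2 + 3/5 = 13/5
1 + 1/(13/5) = 1 + 5/13 = 18/13
2 + 1/(18/13) = 2 + 13/18 = 49/18
-3 + 1/(49/18) = -3 + 18/49 = -129/49

-129/49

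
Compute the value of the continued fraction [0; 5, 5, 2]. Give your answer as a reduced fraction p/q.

Build up convergents one term at a time:
a_0 = 0: 0/1
a_1 = 5: 1/5
a_2 = 5: 5/26
a_3 = 2: 11/57

11/57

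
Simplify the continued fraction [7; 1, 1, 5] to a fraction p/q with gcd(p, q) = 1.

a_0 = 7: 7/1
a_1 = 1: 8/1
a_2 = 1: 15/2
a_3 = 5: 83/11

83/11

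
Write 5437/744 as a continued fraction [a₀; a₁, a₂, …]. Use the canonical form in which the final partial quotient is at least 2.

5437 ÷ 744 → quotient 7, remainder 229
744 ÷ 229 → quotient 3, remainder 57
229 ÷ 57 → quotient 4, remainder 1
57 ÷ 1 → quotient 57, remainder 0

[7; 3, 4, 57]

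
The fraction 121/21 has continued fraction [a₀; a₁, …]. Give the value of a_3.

Apply division with remainder until the remainder is 0:
⌊121/21⌋ = 5, remainder 16
⌊21/16⌋ = 1, remainder 5
⌊16/5⌋ = 3, remainder 1
⌊5/1⌋ = 5, remainder 0

5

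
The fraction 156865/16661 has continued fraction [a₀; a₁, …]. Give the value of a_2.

2

⌊156865/16661⌋ = 9, remainder 6916
⌊16661/6916⌋ = 2, remainder 2829
⌊6916/2829⌋ = 2, remainder 1258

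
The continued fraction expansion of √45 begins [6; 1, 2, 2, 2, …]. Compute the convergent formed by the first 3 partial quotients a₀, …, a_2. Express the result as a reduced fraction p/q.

20/3

a_0 = 6: 6/1
a_1 = 1: 7/1
a_2 = 2: 20/3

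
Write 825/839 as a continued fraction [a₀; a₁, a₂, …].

825 ÷ 839 → quotient 0, remainder 825
839 ÷ 825 → quotient 1, remainder 14
825 ÷ 14 → quotient 58, remainder 13
14 ÷ 13 → quotient 1, remainder 1
13 ÷ 1 → quotient 13, remainder 0

[0; 1, 58, 1, 13]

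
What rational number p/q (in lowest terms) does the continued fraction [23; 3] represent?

70/3

Start with 3.
23 + 1/(3/1) = 23 + 1/3 = 70/3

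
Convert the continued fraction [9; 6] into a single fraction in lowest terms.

55/6

a_0 = 9: 9/1
a_1 = 6: 55/6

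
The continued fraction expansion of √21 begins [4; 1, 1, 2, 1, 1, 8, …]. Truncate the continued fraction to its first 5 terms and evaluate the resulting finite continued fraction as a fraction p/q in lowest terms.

32/7

a_0 = 4: 4/1
a_1 = 1: 5/1
a_2 = 1: 9/2
a_3 = 2: 23/5
a_4 = 1: 32/7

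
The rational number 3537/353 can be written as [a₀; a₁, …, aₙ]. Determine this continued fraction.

⌊3537/353⌋ = 10, remainder 7
⌊353/7⌋ = 50, remainder 3
⌊7/3⌋ = 2, remainder 1
⌊3/1⌋ = 3, remainder 0

[10; 50, 2, 3]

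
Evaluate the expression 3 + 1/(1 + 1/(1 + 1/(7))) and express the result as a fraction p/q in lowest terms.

Start with 7.
1 + 1/(7/1) = 1 + 1/7 = 8/7
1 + 1/(8/7) = 1 + 7/8 = 15/8
3 + 1/(15/8) = 3 + 8/15 = 53/15

53/15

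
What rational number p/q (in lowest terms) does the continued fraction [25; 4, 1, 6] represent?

Work from the innermost term outward:
Start with 6.
1 + 1/(6/1) = 1 + 1/6 = 7/6
4 + 1/(7/6) = 4 + 6/7 = 34/7
25 + 1/(34/7) = 25 + 7/34 = 857/34

857/34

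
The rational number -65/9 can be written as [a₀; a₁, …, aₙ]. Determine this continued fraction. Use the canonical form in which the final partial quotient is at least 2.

Repeatedly divide and take the remainder:
-65 = -8·9 + 7, so a_0 = -8
9 = 1·7 + 2, so a_1 = 1
7 = 3·2 + 1, so a_2 = 3
2 = 2·1 + 0, so a_3 = 2

[-8; 1, 3, 2]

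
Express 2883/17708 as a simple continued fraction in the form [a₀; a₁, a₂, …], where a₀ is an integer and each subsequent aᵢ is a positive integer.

Run the Euclidean algorithm, recording each quotient:
2883 = 0·17708 + 2883, so a_0 = 0
17708 = 6·2883 + 410, so a_1 = 6
2883 = 7·410 + 13, so a_2 = 7
410 = 31·13 + 7, so a_3 = 31
13 = 1·7 + 6, so a_4 = 1
7 = 1·6 + 1, so a_5 = 1
6 = 6·1 + 0, so a_6 = 6

[0; 6, 7, 31, 1, 1, 6]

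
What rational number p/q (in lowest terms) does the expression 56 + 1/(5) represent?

Use the convergent recurrence hₖ = aₖ·hₖ₋₁ + hₖ₋₂ (and likewise for the denominators kₖ):
a_0 = 56: 56/1
a_1 = 5: 281/5

281/5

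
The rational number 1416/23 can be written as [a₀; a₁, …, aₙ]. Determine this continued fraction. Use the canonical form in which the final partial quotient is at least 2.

[61; 1, 1, 3, 3]

⌊1416/23⌋ = 61, remainder 13
⌊23/13⌋ = 1, remainder 10
⌊13/10⌋ = 1, remainder 3
⌊10/3⌋ = 3, remainder 1
⌊3/1⌋ = 3, remainder 0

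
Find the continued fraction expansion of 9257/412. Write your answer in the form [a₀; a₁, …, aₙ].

[22; 2, 7, 2, 2, 1, 3]

⌊9257/412⌋ = 22, remainder 193
⌊412/193⌋ = 2, remainder 26
⌊193/26⌋ = 7, remainder 11
⌊26/11⌋ = 2, remainder 4
⌊11/4⌋ = 2, remainder 3
⌊4/3⌋ = 1, remainder 1
⌊3/1⌋ = 3, remainder 0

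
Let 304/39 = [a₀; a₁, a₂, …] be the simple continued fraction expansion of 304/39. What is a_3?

1

⌊304/39⌋ = 7, remainder 31
⌊39/31⌋ = 1, remainder 8
⌊31/8⌋ = 3, remainder 7
⌊8/7⌋ = 1, remainder 1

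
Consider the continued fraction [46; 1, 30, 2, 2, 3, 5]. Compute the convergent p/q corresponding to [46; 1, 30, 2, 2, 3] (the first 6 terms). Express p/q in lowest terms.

25081/534

Compute successive convergents:
a_0 = 46: 46/1
a_1 = 1: 47/1
a_2 = 30: 1456/31
a_3 = 2: 2959/63
a_4 = 2: 7374/157
a_5 = 3: 25081/534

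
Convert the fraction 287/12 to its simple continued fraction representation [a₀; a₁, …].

[23; 1, 11]

⌊287/12⌋ = 23, remainder 11
⌊12/11⌋ = 1, remainder 1
⌊11/1⌋ = 11, remainder 0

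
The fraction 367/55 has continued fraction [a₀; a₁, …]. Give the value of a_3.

Repeatedly divide and take the remainder:
⌊367/55⌋ = 6, remainder 37
⌊55/37⌋ = 1, remainder 18
⌊37/18⌋ = 2, remainder 1
⌊18/1⌋ = 18, remainder 0

18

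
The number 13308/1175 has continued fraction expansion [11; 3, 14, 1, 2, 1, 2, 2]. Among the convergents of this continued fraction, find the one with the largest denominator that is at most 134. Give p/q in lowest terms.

521/46

List convergents until the denominator exceeds the bound:
a_0 = 11: 11/1  (≤ bound)
a_1 = 3: 34/3  (≤ bound)
a_2 = 14: 487/43  (≤ bound)
a_3 = 1: 521/46  (≤ bound)
a_4 = 2: 1529/135  (> 134, stop)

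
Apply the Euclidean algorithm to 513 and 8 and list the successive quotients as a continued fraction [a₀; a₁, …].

Run the Euclidean algorithm, recording each quotient:
513 ÷ 8 → quotient 64, remainder 1
8 ÷ 1 → quotient 8, remainder 0

[64; 8]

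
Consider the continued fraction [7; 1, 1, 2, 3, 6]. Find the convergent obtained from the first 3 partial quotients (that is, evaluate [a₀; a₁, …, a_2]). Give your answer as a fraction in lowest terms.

15/2

Starting at the tail and folding back:
Start with 1.
1 + 1/(1/1) = 1 + 1/1 = 2/1
7 + 1/(2/1) = 7 + 1/2 = 15/2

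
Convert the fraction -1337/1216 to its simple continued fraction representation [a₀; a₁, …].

[-2; 1, 9, 20, 6]

Apply division with remainder until the remainder is 0:
-1337 ÷ 1216 → quotient -2, remainder 1095
1216 ÷ 1095 → quotient 1, remainder 121
1095 ÷ 121 → quotient 9, remainder 6
121 ÷ 6 → quotient 20, remainder 1
6 ÷ 1 → quotient 6, remainder 0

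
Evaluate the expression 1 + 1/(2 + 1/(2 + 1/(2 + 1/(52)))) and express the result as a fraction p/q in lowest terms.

891/629

Collapse the nested fraction from the inside out:
Start with 52.
2 + 1/(52/1) = 2 + 1/52 = 105/52
2 + 1/(105/52) = 2 + 52/105 = 262/105
2 + 1/(262/105) = 2 + 105/262 = 629/262
1 + 1/(629/262) = 1 + 262/629 = 891/629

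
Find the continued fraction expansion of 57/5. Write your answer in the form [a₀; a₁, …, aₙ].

[11; 2, 2]

Run the Euclidean algorithm, recording each quotient:
⌊57/5⌋ = 11, remainder 2
⌊5/2⌋ = 2, remainder 1
⌊2/1⌋ = 2, remainder 0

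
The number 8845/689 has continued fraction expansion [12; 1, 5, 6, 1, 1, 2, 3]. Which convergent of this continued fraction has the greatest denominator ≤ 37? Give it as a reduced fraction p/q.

a_0 = 12: 12/1  (≤ bound)
a_1 = 1: 13/1  (≤ bound)
a_2 = 5: 77/6  (≤ bound)
a_3 = 6: 475/37  (≤ bound)
a_4 = 1: 552/43  (> 37, stop)

475/37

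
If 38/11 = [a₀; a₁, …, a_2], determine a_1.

2

Run the Euclidean algorithm, recording each quotient:
38 ÷ 11 → quotient 3, remainder 5
11 ÷ 5 → quotient 2, remainder 1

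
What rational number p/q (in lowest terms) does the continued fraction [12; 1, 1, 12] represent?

Start with 12.
1 + 1/(12/1) = 1 + 1/12 = 13/12
1 + 1/(13/12) = 1 + 12/13 = 25/13
12 + 1/(25/13) = 12 + 13/25 = 313/25

313/25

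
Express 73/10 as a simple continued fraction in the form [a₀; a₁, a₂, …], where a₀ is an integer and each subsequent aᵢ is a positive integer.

Apply division with remainder until the remainder is 0:
73 ÷ 10 → quotient 7, remainder 3
10 ÷ 3 → quotient 3, remainder 1
3 ÷ 1 → quotient 3, remainder 0

[7; 3, 3]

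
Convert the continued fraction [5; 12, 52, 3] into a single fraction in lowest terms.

9592/1887

Starting at the tail and folding back:
Start with 3.
52 + 1/(3/1) = 52 + 1/3 = 157/3
12 + 1/(157/3) = 12 + 3/157 = 1887/157
5 + 1/(1887/157) = 5 + 157/1887 = 9592/1887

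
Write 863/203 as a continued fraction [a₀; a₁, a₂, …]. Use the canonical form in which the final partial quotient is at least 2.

[4; 3, 1, 50]

863 = 4·203 + 51, so a_0 = 4
203 = 3·51 + 50, so a_1 = 3
51 = 1·50 + 1, so a_2 = 1
50 = 50·1 + 0, so a_3 = 50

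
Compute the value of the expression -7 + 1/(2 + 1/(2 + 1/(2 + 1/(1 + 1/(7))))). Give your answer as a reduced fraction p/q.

a_0 = -7: -7/1
a_1 = 2: -13/2
a_2 = 2: -33/5
a_3 = 2: -79/12
a_4 = 1: -112/17
a_5 = 7: -863/131

-863/131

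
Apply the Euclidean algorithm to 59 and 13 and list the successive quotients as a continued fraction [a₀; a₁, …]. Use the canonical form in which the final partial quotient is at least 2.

[4; 1, 1, 6]

⌊59/13⌋ = 4, remainder 7
⌊13/7⌋ = 1, remainder 6
⌊7/6⌋ = 1, remainder 1
⌊6/1⌋ = 6, remainder 0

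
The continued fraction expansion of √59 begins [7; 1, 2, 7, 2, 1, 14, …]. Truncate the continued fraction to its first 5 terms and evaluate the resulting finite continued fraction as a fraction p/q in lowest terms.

361/47

Work from the innermost term outward:
Start with 2.
7 + 1/(2/1) = 7 + 1/2 = 15/2
2 + 1/(15/2) = 2 + 2/15 = 32/15
1 + 1/(32/15) = 1 + 15/32 = 47/32
7 + 1/(47/32) = 7 + 32/47 = 361/47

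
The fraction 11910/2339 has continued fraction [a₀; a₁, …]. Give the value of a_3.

11910 ÷ 2339 → quotient 5, remainder 215
2339 ÷ 215 → quotient 10, remainder 189
215 ÷ 189 → quotient 1, remainder 26
189 ÷ 26 → quotient 7, remainder 7

7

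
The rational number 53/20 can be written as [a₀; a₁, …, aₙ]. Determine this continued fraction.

[2; 1, 1, 1, 6]

Repeatedly divide and take the remainder:
⌊53/20⌋ = 2, remainder 13
⌊20/13⌋ = 1, remainder 7
⌊13/7⌋ = 1, remainder 6
⌊7/6⌋ = 1, remainder 1
⌊6/1⌋ = 6, remainder 0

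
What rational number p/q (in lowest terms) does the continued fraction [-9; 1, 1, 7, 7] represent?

-906/107

a_0 = -9: -9/1
a_1 = 1: -8/1
a_2 = 1: -17/2
a_3 = 7: -127/15
a_4 = 7: -906/107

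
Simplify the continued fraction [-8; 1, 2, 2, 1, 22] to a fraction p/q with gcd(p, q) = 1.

Start with 22.
1 + 1/(22/1) = 1 + 1/22 = 23/22
2 + 1/(23/22) = 2 + 22/23 = 68/23
2 + 1/(68/23) = 2 + 23/68 = 159/68
1 + 1/(159/68) = 1 + 68/159 = 227/159
-8 + 1/(227/159) = -8 + 159/227 = -1657/227

-1657/227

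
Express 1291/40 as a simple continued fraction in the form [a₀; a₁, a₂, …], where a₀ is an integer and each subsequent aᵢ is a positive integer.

[32; 3, 1, 1, 1, 3]

Repeatedly divide and take the remainder:
1291 ÷ 40 → quotient 32, remainder 11
40 ÷ 11 → quotient 3, remainder 7
11 ÷ 7 → quotient 1, remainder 4
7 ÷ 4 → quotient 1, remainder 3
4 ÷ 3 → quotient 1, remainder 1
3 ÷ 1 → quotient 3, remainder 0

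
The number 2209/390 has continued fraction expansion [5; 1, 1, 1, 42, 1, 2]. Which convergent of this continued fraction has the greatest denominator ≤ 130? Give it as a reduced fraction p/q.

725/128

List convergents until the denominator exceeds the bound:
a_0 = 5: 5/1  (≤ bound)
a_1 = 1: 6/1  (≤ bound)
a_2 = 1: 11/2  (≤ bound)
a_3 = 1: 17/3  (≤ bound)
a_4 = 42: 725/128  (≤ bound)
a_5 = 1: 742/131  (> 130, stop)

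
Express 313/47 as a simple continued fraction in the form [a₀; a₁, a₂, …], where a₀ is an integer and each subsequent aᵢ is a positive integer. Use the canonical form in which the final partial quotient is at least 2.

[6; 1, 1, 1, 15]

313 ÷ 47 → quotient 6, remainder 31
47 ÷ 31 → quotient 1, remainder 16
31 ÷ 16 → quotient 1, remainder 15
16 ÷ 15 → quotient 1, remainder 1
15 ÷ 1 → quotient 15, remainder 0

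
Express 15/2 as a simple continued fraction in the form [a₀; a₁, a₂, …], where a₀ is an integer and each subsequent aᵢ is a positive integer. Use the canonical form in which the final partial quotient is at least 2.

[7; 2]

15 ÷ 2 → quotient 7, remainder 1
2 ÷ 1 → quotient 2, remainder 0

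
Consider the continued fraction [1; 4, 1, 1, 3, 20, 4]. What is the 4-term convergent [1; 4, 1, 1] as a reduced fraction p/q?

11/9

a_0 = 1: 1/1
a_1 = 4: 5/4
a_2 = 1: 6/5
a_3 = 1: 11/9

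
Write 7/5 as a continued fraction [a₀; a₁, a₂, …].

7 ÷ 5 → quotient 1, remainder 2
5 ÷ 2 → quotient 2, remainder 1
2 ÷ 1 → quotient 2, remainder 0

[1; 2, 2]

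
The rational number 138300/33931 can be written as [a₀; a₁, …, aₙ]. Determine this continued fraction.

[4; 13, 5, 1, 4, 2, 2, 16]

138300 ÷ 33931 → quotient 4, remainder 2576
33931 ÷ 2576 → quotient 13, remainder 443
2576 ÷ 443 → quotient 5, remainder 361
443 ÷ 361 → quotient 1, remainder 82
361 ÷ 82 → quotient 4, remainder 33
82 ÷ 33 → quotient 2, remainder 16
33 ÷ 16 → quotient 2, remainder 1
16 ÷ 1 → quotient 16, remainder 0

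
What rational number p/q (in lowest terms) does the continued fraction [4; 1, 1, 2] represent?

23/5

Start with 2.
1 + 1/(2/1) = 1 + 1/2 = 3/2
1 + 1/(3/2) = 1 + 2/3 = 5/3
4 + 1/(5/3) = 4 + 3/5 = 23/5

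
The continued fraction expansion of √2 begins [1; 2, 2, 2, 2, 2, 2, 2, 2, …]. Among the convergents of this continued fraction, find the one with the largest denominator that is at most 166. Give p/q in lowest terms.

List convergents until the denominator exceeds the bound:
a_0 = 1: 1/1  (≤ bound)
a_1 = 2: 3/2  (≤ bound)
a_2 = 2: 7/5  (≤ bound)
a_3 = 2: 17/12  (≤ bound)
a_4 = 2: 41/29  (≤ bound)
a_5 = 2: 99/70  (≤ bound)
a_6 = 2: 239/169  (> 166, stop)

99/70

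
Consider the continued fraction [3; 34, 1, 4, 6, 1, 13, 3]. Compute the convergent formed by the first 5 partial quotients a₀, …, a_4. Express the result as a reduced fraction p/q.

3268/1079

a_0 = 3: 3/1
a_1 = 34: 103/34
a_2 = 1: 106/35
a_3 = 4: 527/174
a_4 = 6: 3268/1079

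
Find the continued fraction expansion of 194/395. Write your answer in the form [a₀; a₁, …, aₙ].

[0; 2, 27, 1, 2, 2]

Repeatedly divide and take the remainder:
194 = 0·395 + 194, so a_0 = 0
395 = 2·194 + 7, so a_1 = 2
194 = 27·7 + 5, so a_2 = 27
7 = 1·5 + 2, so a_3 = 1
5 = 2·2 + 1, so a_4 = 2
2 = 2·1 + 0, so a_5 = 2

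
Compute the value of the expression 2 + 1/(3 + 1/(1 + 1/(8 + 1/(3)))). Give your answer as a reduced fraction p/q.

246/109

a_0 = 2: 2/1
a_1 = 3: 7/3
a_2 = 1: 9/4
a_3 = 8: 79/35
a_4 = 3: 246/109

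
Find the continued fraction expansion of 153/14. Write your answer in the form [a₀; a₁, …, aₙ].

[10; 1, 13]

Run the Euclidean algorithm, recording each quotient:
153 = 10·14 + 13, so a_0 = 10
14 = 1·13 + 1, so a_1 = 1
13 = 13·1 + 0, so a_2 = 13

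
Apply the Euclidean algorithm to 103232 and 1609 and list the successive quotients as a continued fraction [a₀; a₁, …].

[64; 6, 3, 1, 1, 36]

Repeatedly divide and take the remainder:
⌊103232/1609⌋ = 64, remainder 256
⌊1609/256⌋ = 6, remainder 73
⌊256/73⌋ = 3, remainder 37
⌊73/37⌋ = 1, remainder 36
⌊37/36⌋ = 1, remainder 1
⌊36/1⌋ = 36, remainder 0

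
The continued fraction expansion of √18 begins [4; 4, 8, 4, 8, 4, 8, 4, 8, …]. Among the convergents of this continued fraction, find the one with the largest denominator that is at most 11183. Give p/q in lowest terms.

19601/4620

a_0 = 4: 4/1  (≤ bound)
a_1 = 4: 17/4  (≤ bound)
a_2 = 8: 140/33  (≤ bound)
a_3 = 4: 577/136  (≤ bound)
a_4 = 8: 4756/1121  (≤ bound)
a_5 = 4: 19601/4620  (≤ bound)
a_6 = 8: 161564/38081  (> 11183, stop)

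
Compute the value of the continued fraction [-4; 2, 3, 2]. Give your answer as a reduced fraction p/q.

a_0 = -4: -4/1
a_1 = 2: -7/2
a_2 = 3: -25/7
a_3 = 2: -57/16

-57/16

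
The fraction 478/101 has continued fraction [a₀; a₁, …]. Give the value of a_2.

⌊478/101⌋ = 4, remainder 74
⌊101/74⌋ = 1, remainder 27
⌊74/27⌋ = 2, remainder 20

2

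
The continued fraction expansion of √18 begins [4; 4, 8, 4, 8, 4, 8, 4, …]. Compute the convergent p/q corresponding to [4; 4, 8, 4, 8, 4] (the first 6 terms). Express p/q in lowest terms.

Work from the innermost term outward:
Start with 4.
8 + 1/(4/1) = 8 + 1/4 = 33/4
4 + 1/(33/4) = 4 + 4/33 = 136/33
8 + 1/(136/33) = 8 + 33/136 = 1121/136
4 + 1/(1121/136) = 4 + 136/1121 = 4620/1121
4 + 1/(4620/1121) = 4 + 1121/4620 = 19601/4620

19601/4620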